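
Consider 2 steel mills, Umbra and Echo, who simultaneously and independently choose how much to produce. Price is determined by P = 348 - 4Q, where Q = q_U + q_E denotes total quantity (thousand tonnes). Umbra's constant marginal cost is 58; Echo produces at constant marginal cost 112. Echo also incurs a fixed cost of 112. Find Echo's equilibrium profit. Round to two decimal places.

808.11

Umbra's profit: π_U = (348 - 4Q)q_U - (58q_U). Setting ∂π_U/∂q_U = 0: 290 - 8q_U - 4(q_E) = 0.
Echo's profit: π_E = (348 - 4Q)q_E - (112q_E). Setting ∂π_E/∂q_E = 0: 236 - 8q_E - 4(q_U) = 0.
So q_U = (290 - 4q_E)/8 and q_E = (236 - 4q_U)/8.
Substituting one into the other gives q_U = 86/3 and q_E = 91/6.
Price P = 348 - 4·(263/6) = 518/3.
Echo's profit: (518/3 - 112)·(91/6) - 112 = 808.1111.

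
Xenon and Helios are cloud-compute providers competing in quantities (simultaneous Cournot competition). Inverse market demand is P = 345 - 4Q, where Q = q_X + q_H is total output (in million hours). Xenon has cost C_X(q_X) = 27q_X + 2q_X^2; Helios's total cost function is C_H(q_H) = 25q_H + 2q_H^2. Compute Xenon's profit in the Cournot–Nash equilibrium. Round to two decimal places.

2355.21

Xenon's profit: π_X = (345 - 4Q)q_X - (27q_X + 2q_X²). Setting ∂π_X/∂q_X = 0: 318 - 12q_X - 4(q_H) = 0.
Helios's first-order condition: 320 - 12q_H - 4(q_X) = 0.
Best responses: q_X = (318 - 4q_H)/12, q_H = (320 - 4q_X)/12.
Solving the pair: q_X = 317/16, q_H = 321/16.
Price P = 345 - 4·(319/8) = 371/2.
Xenon's profit: (371/2)·(317/16) - 27·(317/16) - 2(317/16)² = 2355.2109.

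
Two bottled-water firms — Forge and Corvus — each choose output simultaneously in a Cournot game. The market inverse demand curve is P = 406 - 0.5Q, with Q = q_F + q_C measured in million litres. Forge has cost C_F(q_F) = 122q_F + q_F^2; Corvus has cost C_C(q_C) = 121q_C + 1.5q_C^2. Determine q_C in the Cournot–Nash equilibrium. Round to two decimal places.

60.68

Forge's profit: π_F = (406 - 0.5Q)q_F - (122q_F + q_F²). Setting ∂π_F/∂q_F = 0: 284 - 3q_F - (1/2)(q_C) = 0.
Corvus's profit: π_C = (406 - 0.5Q)q_C - (121q_C + (3/2)q_C²). Setting ∂π_C/∂q_C = 0: 285 - 4q_C - (1/2)(q_F) = 0.
So q_F = (284 - (1/2)q_C)/3 and q_C = (285 - (1/2)q_F)/4.
Substituting one into the other gives q_F = 84.5532 and q_C = 60.6809.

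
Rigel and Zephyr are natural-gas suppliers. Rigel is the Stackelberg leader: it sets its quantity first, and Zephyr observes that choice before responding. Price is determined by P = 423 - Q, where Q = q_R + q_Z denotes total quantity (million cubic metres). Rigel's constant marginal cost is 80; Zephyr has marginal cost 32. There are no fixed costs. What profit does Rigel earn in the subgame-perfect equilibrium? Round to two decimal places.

Solve by backward induction. Given q_R, the follower Zephyr maximises π_Z = (423 - q_R - q_Z)q_Z - 32q_Z.
Follower FOC: 391 - q_R - 2q_Z = 0, so q_Z(q_R) = (391 - q_R)/2.
Rigel substitutes q_Z(q_R) into its own profit: π_R = q_R(423 - q_R - (391 - q_R)/2) - 80q_R = (455/2 - (1/2)q_R)q_R - 80q_R.
Maximising: ∂π_R/∂q_R = 295/2 - q_R = 0, giving q_R = 295/2.
Then q_Z = (391 - 295/2)/2 = 487/4.
Price P = 423 - 1077/4 = 615/4.
Rigel's profit: (615/4 - 80)·(295/2) = 10878.1250.

10878.13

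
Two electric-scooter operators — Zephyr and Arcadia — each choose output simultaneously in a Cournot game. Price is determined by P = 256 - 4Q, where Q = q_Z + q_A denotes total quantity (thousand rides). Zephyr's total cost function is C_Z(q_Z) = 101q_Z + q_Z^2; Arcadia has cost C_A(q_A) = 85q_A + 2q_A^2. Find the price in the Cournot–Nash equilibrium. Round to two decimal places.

168.85

Zephyr's profit: π_Z = (256 - 4Q)q_Z - (101q_Z + q_Z²). Setting ∂π_Z/∂q_Z = 0: 155 - 10q_Z - 4(q_A) = 0.
Arcadia's profit: π_A = (256 - 4Q)q_A - (85q_A + 2q_A²). Setting ∂π_A/∂q_A = 0: 171 - 12q_A - 4(q_Z) = 0.
So q_Z = (155 - 4q_A)/10 and q_A = (171 - 4q_Z)/12.
Solving the pair: q_Z = 147/13, q_A = 545/52.
Total output Q = 1133/52, so price P = 256 - 4·(1133/52) = 168.8462.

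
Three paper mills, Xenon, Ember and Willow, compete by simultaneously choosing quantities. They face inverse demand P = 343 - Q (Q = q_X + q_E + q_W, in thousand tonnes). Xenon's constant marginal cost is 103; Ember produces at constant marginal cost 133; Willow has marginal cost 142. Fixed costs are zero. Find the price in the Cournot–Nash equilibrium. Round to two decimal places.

180.25

Xenon's profit: π_X = (343 - Q)q_X - (103q_X). Setting ∂π_X/∂q_X = 0: 240 - 2q_X - (q_E + q_W) = 0.
Ember's profit: π_E = (343 - Q)q_E - (133q_E). Setting ∂π_E/∂q_E = 0: 210 - 2q_E - (q_X + q_W) = 0.
Willow's first-order condition: 201 - 2q_W - (q_X + q_E) = 0.
Adding the 3 first-order conditions: 651 − 4Q = 0, so Q = 651/4.
Back-substituting: q_X = (240 − 651/4) = 309/4, q_E = (210 − 651/4) = 189/4, q_W = (201 − 651/4) = 153/4.
Total output Q = 651/4, so price P = 343 - 651/4 = 721/4.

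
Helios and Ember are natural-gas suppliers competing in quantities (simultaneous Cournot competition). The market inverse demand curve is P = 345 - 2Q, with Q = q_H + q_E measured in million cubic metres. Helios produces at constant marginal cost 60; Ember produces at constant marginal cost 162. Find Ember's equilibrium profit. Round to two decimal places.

Helios's profit: π_H = (345 - 2Q)q_H - (60q_H). Setting ∂π_H/∂q_H = 0: 285 - 4q_H - 2(q_E) = 0.
Ember's first-order condition: 183 - 4q_E - 2(q_H) = 0.
Best responses: q_H = (285 - 2q_E)/4, q_E = (183 - 2q_H)/4.
Solving the pair: q_H = 129/2, q_E = 27/2.
Price P = 345 - 2·78 = 189.
Ember's profit: (189 - 162)·(27/2) = 729/2.

364.50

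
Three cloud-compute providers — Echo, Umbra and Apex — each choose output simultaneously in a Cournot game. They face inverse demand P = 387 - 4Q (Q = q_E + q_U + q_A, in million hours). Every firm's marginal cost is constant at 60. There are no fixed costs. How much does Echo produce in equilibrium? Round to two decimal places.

A representative firm's profit is π_i = q_i(387 - 4Q) - 60q_i.
Setting ∂π_i/∂q_i = 0 with rivals' quantities fixed: 327 - 8q_i - 4·Σ_{j≠i} q_j = 0.
By symmetry each firm produces the same amount; substituting Σ_{j≠i} q_j = 2q_i yields q_i = 327/16.

20.44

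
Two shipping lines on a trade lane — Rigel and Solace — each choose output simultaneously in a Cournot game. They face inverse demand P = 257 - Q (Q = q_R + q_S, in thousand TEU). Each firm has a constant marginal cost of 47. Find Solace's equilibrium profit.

A representative firm's profit is π_i = q_i(257 - Q) - 47q_i.
Setting ∂π_i/∂q_i = 0 with rivals' quantities fixed: 210 - 2q_i - q_j = 0.
With identical firms every q_j equals q_i, so q_j = q_i and 210 = 3q_i, giving q_i = 70.
Price P = 257 - 140 = 117.
Solace's profit: (117 - 47)·70 = 4900.

4900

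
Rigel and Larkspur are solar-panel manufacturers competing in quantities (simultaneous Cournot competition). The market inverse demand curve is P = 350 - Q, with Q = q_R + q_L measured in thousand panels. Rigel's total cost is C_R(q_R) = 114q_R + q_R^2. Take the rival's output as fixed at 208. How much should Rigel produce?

7

With the rival's output fixed at 208, Rigel's profit is π_R = (350 - 208 - q_R)q_R - (114q_R + q_R²) = (142 - q_R)q_R - (114q_R + q_R²).
∂π_R/∂q_R = 28 - 4q_R = 0, so q_R = 7.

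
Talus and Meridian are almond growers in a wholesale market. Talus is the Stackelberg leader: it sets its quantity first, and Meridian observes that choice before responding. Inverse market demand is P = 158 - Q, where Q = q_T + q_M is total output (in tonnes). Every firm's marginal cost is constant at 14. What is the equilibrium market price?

The follower Meridian best-responds to any q_T: π_M = (158 - Q)q_M - 14q_M.
Setting the follower's marginal profit to zero, 144 - q_T - 2q_M = 0, i.e. q_M = (144 - q_T)/2.
Talus substitutes q_M(q_T) into its own profit: π_T = q_T(158 - q_T - (144 - q_T)/2) - 14q_T = (86 - (1/2)q_T)q_T - 14q_T.
Maximising: ∂π_T/∂q_T = 72 - q_T = 0, giving q_T = 72.
Then q_M = (144 - 72)/2 = 36.
Total output Q = 108, so price P = 158 - 108 = 50.

50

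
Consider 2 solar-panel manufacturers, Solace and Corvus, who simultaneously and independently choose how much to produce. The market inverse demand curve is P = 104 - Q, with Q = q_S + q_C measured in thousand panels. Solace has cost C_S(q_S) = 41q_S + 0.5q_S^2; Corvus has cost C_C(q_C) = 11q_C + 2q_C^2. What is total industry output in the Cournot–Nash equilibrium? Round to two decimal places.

Solace's profit: π_S = (104 - Q)q_S - (41q_S + (1/2)q_S²). Setting ∂π_S/∂q_S = 0: 63 - 3q_S - (q_C) = 0.
Corvus's profit: π_C = (104 - Q)q_C - (11q_C + 2q_C²). Setting ∂π_C/∂q_C = 0: 93 - 6q_C - (q_S) = 0.
So q_S = (63 - q_C)/3 and q_C = (93 - q_S)/6.
Substituting one into the other gives q_S = 285/17 and q_C = 216/17.
Total output Q = 285/17 + 216/17 = 501/17.

29.47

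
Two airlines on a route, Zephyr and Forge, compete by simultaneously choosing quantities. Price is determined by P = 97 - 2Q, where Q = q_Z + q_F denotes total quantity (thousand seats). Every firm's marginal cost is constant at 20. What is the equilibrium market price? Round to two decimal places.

A representative firm's profit is π_i = q_i(97 - 2Q) - 20q_i.
Setting ∂π_i/∂q_i = 0 with rivals' quantities fixed: 77 - 4q_i - 2q_j = 0.
By symmetry each firm produces the same amount; substituting q_j = q_i yields q_i = 77/6.
Total output Q = 77/3, so price P = 97 - 2·(77/3) = 137/3.

45.67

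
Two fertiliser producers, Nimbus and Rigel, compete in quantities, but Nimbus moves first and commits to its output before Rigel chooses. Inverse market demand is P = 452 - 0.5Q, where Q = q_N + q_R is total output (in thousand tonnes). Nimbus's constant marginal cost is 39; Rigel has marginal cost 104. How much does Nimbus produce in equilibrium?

Solve by backward induction. Given q_N, the follower Rigel maximises π_R = (452 - (1/2)q_N - (1/2)q_R)q_R - 104q_R.
Setting the follower's marginal profit to zero, 348 - (1/2)q_N - q_R = 0, i.e. q_R = (348 - (1/2)q_N).
Nimbus substitutes q_R(q_N) into its own profit: π_N = q_N(452 - (1/2)q_N - (348 - (1/2)q_N)/2) - 39q_N = (278 - (1/4)q_N)q_N - 39q_N.
The leader's first-order condition 239 - (1/2)q_N = 0 yields q_N = 478.
Then q_R = (348 - (1/2)·478) = 109.

478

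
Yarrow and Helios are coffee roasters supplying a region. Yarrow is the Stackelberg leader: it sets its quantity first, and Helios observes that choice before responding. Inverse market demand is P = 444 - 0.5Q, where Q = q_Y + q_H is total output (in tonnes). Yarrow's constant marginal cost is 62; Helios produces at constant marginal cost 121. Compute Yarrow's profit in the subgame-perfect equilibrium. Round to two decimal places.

48620.25

The follower Helios best-responds to any q_Y: π_H = (444 - 0.5Q)q_H - 121q_H.
Setting the follower's marginal profit to zero, 323 - (1/2)q_Y - q_H = 0, i.e. q_H = (323 - (1/2)q_Y).
The leader anticipates this reaction. Substituting into P = 444 - 0.5Q gives P = 565/2 - (1/4)q_Y, so π_Y = (565/2 - (1/4)q_Y)q_Y - 62q_Y.
Maximising: ∂π_Y/∂q_Y = 441/2 - (1/2)q_Y = 0, giving q_Y = 441.
Then q_H = (323 - (1/2)·441) = 205/2.
Price P = 444 - (1/2)·(1087/2) = 689/4.
Yarrow's profit: (689/4 - 62)·441 = 48620.2500.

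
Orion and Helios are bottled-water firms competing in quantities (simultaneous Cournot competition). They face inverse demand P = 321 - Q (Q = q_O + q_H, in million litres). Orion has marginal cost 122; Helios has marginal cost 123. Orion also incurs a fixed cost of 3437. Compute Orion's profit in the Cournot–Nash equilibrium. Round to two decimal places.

Orion's profit: π_O = (321 - Q)q_O - (122q_O). Setting ∂π_O/∂q_O = 0: 199 - 2q_O - (q_H) = 0.
Helios's first-order condition: 198 - 2q_H - (q_O) = 0.
So q_O = (199 - q_H)/2 and q_H = (198 - q_O)/2.
Solving the pair: q_O = 200/3, q_H = 197/3.
Price P = 321 - 397/3 = 566/3.
Orion's profit: (566/3 - 122)·(200/3) - 3437 = 1007.4444.

1007.44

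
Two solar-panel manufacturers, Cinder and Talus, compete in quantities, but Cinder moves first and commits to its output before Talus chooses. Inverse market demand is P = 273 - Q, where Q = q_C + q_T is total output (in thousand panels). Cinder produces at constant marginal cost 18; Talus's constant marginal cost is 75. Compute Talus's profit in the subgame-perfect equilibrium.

441

The follower Talus best-responds to any q_C: π_T = (273 - Q)q_T - 75q_T.
∂π_T/∂q_T = 198 - q_C - 2q_T = 0 gives the reaction function q_T = (198 - q_C)/2.
The leader anticipates this reaction. Substituting into P = 273 - Q gives P = 174 - (1/2)q_C, so π_C = (174 - (1/2)q_C)q_C - 18q_C.
Maximising: ∂π_C/∂q_C = 156 - q_C = 0, giving q_C = 156.
Then q_T = (198 - 156)/2 = 21.
Price P = 273 - 177 = 96.
Talus's profit: (96 - 75)·21 = 441.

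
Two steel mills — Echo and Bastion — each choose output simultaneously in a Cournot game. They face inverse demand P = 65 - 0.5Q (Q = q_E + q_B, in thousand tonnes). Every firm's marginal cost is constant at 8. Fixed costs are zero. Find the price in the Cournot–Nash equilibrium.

27

A representative firm's profit is π_i = q_i(65 - 0.5Q) - 8q_i.
First-order condition (treating rivals' output as given): 57 - q_i - (1/2)q_j = 0.
By symmetry each firm produces the same amount; substituting q_j = q_i yields q_i = 57/(3/2) = 38.
Total output Q = 76, so price P = 65 - (1/2)·76 = 27.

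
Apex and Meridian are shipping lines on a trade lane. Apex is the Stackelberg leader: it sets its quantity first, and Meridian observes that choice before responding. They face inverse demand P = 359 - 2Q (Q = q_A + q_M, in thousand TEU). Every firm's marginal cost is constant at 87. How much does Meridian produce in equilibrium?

The follower Meridian best-responds to any q_A: π_M = (359 - 2Q)q_M - 87q_M.
Setting the follower's marginal profit to zero, 272 - 2q_A - 4q_M = 0, i.e. q_M = (272 - 2q_A)/4.
Apex substitutes q_M(q_A) into its own profit: π_A = q_A(359 - 2q_A - (272 - 2q_A)/2) - 87q_A = (223 - q_A)q_A - 87q_A.
The leader's first-order condition 136 - 2q_A = 0 yields q_A = 68.
Then q_M = (272 - 2·68)/4 = 34.

34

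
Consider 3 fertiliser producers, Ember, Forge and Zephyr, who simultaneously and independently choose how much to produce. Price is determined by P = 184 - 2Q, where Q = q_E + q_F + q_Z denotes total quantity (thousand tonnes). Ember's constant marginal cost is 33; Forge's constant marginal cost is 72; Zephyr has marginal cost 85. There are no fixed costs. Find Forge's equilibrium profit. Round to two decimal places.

231.13

Ember's profit: π_E = (184 - 2Q)q_E - (33q_E). Setting ∂π_E/∂q_E = 0: 151 - 4q_E - 2(q_F + q_Z) = 0.
Forge's profit: π_F = (184 - 2Q)q_F - (72q_F). Setting ∂π_F/∂q_F = 0: 112 - 4q_F - 2(q_E + q_Z) = 0.
Zephyr's first-order condition: 99 - 4q_Z - 2(q_E + q_F) = 0.
Adding the 3 first-order conditions: 362 − 8Q = 0, so Q = 181/4.
Back-substituting: q_E = (151 − 181/2)/2 = 121/4, q_F = (112 − 181/2)/2 = 43/4, q_Z = (99 − 181/2)/2 = 17/4.
Price P = 184 - 2·(181/4) = 187/2.
Forge's profit: (187/2 - 72)·(43/4) = 1849/8.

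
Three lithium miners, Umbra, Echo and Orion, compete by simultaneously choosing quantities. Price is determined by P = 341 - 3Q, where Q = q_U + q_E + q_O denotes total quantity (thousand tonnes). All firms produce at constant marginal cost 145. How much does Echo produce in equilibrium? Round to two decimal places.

Each firm earns π_i = (341 - 3Q)q_i - 145q_i.
Setting ∂π_i/∂q_i = 0 with rivals' quantities fixed: 196 - 6q_i - 3·Σ_{j≠i} q_j = 0.
By symmetry each firm produces the same amount; substituting Σ_{j≠i} q_j = 2q_i yields q_i = 196/12 = 49/3.

16.33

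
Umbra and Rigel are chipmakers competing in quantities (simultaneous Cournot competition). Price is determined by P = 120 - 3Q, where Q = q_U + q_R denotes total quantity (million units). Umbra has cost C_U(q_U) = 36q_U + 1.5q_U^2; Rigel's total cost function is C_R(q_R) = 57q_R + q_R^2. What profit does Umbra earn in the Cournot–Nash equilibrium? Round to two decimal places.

264.50

Umbra's profit: π_U = (120 - 3Q)q_U - (36q_U + (3/2)q_U²). Setting ∂π_U/∂q_U = 0: 84 - 9q_U - 3(q_R) = 0.
Rigel's profit: π_R = (120 - 3Q)q_R - (57q_R + q_R²). Setting ∂π_R/∂q_R = 0: 63 - 8q_R - 3(q_U) = 0.
Best responses: q_U = (84 - 3q_R)/9, q_R = (63 - 3q_U)/8.
Solving the pair: q_U = 23/3, q_R = 5.
Price P = 120 - 3·(38/3) = 82.
Umbra's profit: 82·(23/3) - 36·(23/3) - (3/2)(23/3)² = 529/2.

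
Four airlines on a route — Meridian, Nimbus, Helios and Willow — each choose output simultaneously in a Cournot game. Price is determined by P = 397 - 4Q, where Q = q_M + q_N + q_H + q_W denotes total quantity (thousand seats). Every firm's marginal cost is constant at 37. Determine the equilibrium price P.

109

A representative firm's profit is π_i = q_i(397 - 4Q) - 37q_i.
Setting ∂π_i/∂q_i = 0 with rivals' quantities fixed: 360 - 8q_i - 4·Σ_{j≠i} q_j = 0.
With identical firms every q_j equals q_i, so Σ_{j≠i} q_j = 3q_i and 360 = 20q_i, giving q_i = 18.
Total output Q = 72, so price P = 397 - 4·72 = 109.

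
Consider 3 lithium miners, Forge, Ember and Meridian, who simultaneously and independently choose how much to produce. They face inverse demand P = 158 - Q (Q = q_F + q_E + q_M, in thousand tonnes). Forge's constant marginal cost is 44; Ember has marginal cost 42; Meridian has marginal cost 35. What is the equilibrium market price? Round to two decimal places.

69.75

Forge's profit: π_F = (158 - Q)q_F - (44q_F). Setting ∂π_F/∂q_F = 0: 114 - 2q_F - (q_E + q_M) = 0.
Ember's first-order condition: 116 - 2q_E - (q_F + q_M) = 0.
Meridian's profit: π_M = (158 - Q)q_M - (35q_M). Setting ∂π_M/∂q_M = 0: 123 - 2q_M - (q_F + q_E) = 0.
Adding the 3 conditions: 353 − 2Q − 2Q = 0, i.e. Q = 353/4.
Back-substituting: q_F = (114 − 353/4) = 103/4, q_E = (116 − 353/4) = 111/4, q_M = (123 − 353/4) = 139/4.
Total output Q = 353/4, so price P = 158 - 353/4 = 279/4.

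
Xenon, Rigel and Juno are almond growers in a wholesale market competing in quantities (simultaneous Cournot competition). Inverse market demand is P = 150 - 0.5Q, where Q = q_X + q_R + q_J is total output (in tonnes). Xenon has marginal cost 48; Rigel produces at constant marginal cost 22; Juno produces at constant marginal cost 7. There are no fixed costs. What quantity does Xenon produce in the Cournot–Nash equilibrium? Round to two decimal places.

17.50

Xenon's profit: π_X = (150 - 0.5Q)q_X - (48q_X). Setting ∂π_X/∂q_X = 0: 102 - q_X - (1/2)(q_R + q_J) = 0.
Rigel's first-order condition: 128 - q_R - (1/2)(q_X + q_J) = 0.
Juno's profit: π_J = (150 - 0.5Q)q_J - (7q_J). Setting ∂π_J/∂q_J = 0: 143 - q_J - (1/2)(q_X + q_R) = 0.
Adding the 3 first-order conditions: 373 − 2Q = 0, so Q = 373/2.
Back-substituting: q_X = (102 − 373/4)/(1/2) = 35/2, q_R = (128 − 373/4)/(1/2) = 139/2, q_J = (143 − 373/4)/(1/2) = 199/2.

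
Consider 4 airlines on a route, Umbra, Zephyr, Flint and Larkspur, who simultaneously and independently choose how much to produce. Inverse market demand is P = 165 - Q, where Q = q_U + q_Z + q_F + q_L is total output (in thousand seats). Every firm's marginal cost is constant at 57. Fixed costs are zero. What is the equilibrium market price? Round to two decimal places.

78.60

Each firm earns π_i = (165 - Q)q_i - 57q_i.
First-order condition (treating rivals' output as given): 108 - 2q_i - Σ_{j≠i} q_j = 0.
By symmetry each firm produces the same amount; substituting Σ_{j≠i} q_j = 3q_i yields q_i = 108/5.
Total output Q = 432/5, so price P = 165 - 432/5 = 393/5.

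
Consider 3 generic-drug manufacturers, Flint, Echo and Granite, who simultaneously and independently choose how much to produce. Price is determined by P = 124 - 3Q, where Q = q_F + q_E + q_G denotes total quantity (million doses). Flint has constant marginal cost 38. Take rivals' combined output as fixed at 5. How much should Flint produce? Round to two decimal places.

With rivals' combined output fixed at 5, Flint's profit is π_F = (124 - 3·5 - 3q_F)q_F - (38q_F) = (109 - 3q_F)q_F - (38q_F).
∂π_F/∂q_F = 71 - 6q_F = 0, so q_F = 71/6.

11.83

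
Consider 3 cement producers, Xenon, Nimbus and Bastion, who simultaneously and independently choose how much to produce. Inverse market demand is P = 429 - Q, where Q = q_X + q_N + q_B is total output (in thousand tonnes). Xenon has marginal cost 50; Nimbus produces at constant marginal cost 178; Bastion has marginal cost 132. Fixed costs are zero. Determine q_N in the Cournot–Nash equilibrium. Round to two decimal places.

19.25

Xenon's profit: π_X = (429 - Q)q_X - (50q_X). Setting ∂π_X/∂q_X = 0: 379 - 2q_X - (q_N + q_B) = 0.
Nimbus's first-order condition: 251 - 2q_N - (q_X + q_B) = 0.
Bastion's first-order condition: 297 - 2q_B - (q_X + q_N) = 0.
Adding the 3 conditions: 927 − 2Q − 2Q = 0, i.e. Q = 927/4.
Back-substituting: q_X = (379 − 927/4) = 589/4, q_N = (251 − 927/4) = 77/4, q_B = (297 − 927/4) = 261/4.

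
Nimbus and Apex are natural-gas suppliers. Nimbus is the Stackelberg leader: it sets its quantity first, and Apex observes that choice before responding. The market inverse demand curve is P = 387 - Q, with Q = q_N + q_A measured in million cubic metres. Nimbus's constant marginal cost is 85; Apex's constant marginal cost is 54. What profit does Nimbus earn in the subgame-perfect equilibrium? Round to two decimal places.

The follower Apex best-responds to any q_N: π_A = (387 - Q)q_A - 54q_A.
Follower FOC: 333 - q_N - 2q_A = 0, so q_A(q_N) = (333 - q_N)/2.
The leader anticipates this reaction. Substituting into P = 387 - Q gives P = 441/2 - (1/2)q_N, so π_N = (441/2 - (1/2)q_N)q_N - 85q_N.
Maximising: ∂π_N/∂q_N = 271/2 - q_N = 0, giving q_N = 271/2.
Then q_A = (333 - 271/2)/2 = 395/4.
Price P = 387 - 937/4 = 611/4.
Nimbus's profit: (611/4 - 85)·(271/2) = 9180.1250.

9180.13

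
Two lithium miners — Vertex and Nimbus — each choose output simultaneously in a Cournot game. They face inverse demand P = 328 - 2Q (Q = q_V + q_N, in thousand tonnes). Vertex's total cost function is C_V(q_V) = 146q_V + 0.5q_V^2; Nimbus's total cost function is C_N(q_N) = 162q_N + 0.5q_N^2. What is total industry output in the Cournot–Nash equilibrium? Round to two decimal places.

Vertex's profit: π_V = (328 - 2Q)q_V - (146q_V + (1/2)q_V²). Setting ∂π_V/∂q_V = 0: 182 - 5q_V - 2(q_N) = 0.
Nimbus's first-order condition: 166 - 5q_N - 2(q_V) = 0.
So q_V = (182 - 2q_N)/5 and q_N = (166 - 2q_V)/5.
Solving the pair: q_V = 578/21, q_N = 466/21.
Total output Q = 578/21 + 466/21 = 348/7.

49.71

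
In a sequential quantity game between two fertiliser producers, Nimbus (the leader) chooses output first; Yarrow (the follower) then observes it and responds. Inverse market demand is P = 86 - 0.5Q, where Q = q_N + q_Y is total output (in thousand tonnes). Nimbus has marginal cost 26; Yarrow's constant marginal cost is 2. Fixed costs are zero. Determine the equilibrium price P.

35

The follower Yarrow best-responds to any q_N: π_Y = (86 - 0.5Q)q_Y - 2q_Y.
Setting the follower's marginal profit to zero, 84 - (1/2)q_N - q_Y = 0, i.e. q_Y = (84 - (1/2)q_N).
Nimbus substitutes q_Y(q_N) into its own profit: π_N = q_N(86 - (1/2)q_N - (84 - (1/2)q_N)/2) - 26q_N = (44 - (1/4)q_N)q_N - 26q_N.
The leader's first-order condition 18 - (1/2)q_N = 0 yields q_N = 36.
Then q_Y = (84 - (1/2)·36) = 66.
Total output Q = 102, so price P = 86 - (1/2)·102 = 35.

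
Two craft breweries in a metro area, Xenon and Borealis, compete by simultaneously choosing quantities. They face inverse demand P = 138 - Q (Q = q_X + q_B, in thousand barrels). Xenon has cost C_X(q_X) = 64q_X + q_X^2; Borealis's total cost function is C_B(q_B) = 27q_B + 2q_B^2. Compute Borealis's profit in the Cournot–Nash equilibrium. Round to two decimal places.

776.37

Xenon's profit: π_X = (138 - Q)q_X - (64q_X + q_X²). Setting ∂π_X/∂q_X = 0: 74 - 4q_X - (q_B) = 0.
Borealis's first-order condition: 111 - 6q_B - (q_X) = 0.
So q_X = (74 - q_B)/4 and q_B = (111 - q_X)/6.
Solving the pair: q_X = 333/23, q_B = 370/23.
Price P = 138 - 703/23 = 107.4348.
Borealis's profit: 107.4348·(370/23) - 27·(370/23) - 2(370/23)² = 776.3705.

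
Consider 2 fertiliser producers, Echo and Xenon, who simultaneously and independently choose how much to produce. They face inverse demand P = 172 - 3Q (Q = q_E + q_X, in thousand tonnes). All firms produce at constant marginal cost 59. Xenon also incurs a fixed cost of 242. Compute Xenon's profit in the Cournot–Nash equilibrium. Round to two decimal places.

230.93

Each firm earns π_i = (172 - 3Q)q_i - 59q_i.
Setting ∂π_i/∂q_i = 0 with rivals' quantities fixed: 113 - 6q_i - 3q_j = 0.
With identical firms every q_j equals q_i, so q_j = q_i and 113 = 9q_i, giving q_i = 113/9.
Price P = 172 - 3·(226/9) = 290/3.
Xenon's profit: (290/3 - 59)·(113/9) - 242 = 230.9259.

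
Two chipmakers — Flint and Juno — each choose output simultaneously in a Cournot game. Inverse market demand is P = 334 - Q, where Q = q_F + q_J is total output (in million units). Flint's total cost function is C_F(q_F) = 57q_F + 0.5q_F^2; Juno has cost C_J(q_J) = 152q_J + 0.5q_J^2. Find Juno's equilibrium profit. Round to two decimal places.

Flint's profit: π_F = (334 - Q)q_F - (57q_F + (1/2)q_F²). Setting ∂π_F/∂q_F = 0: 277 - 3q_F - (q_J) = 0.
Juno's profit: π_J = (334 - Q)q_J - (152q_J + (1/2)q_J²). Setting ∂π_J/∂q_J = 0: 182 - 3q_J - (q_F) = 0.
So q_F = (277 - q_J)/3 and q_J = (182 - q_F)/3.
Solving the pair: q_F = 649/8, q_J = 269/8.
Price P = 334 - 459/4 = 877/4.
Juno's profit: (877/4)·(269/8) - 152·(269/8) - (1/2)(269/8)² = 1695.9609.

1695.96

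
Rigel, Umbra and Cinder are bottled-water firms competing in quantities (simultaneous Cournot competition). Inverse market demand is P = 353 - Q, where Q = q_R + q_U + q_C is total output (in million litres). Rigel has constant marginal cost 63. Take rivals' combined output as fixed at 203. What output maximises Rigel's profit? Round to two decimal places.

43.50

With rivals' combined output fixed at 203, Rigel's profit is π_R = (353 - 203 - q_R)q_R - (63q_R) = (150 - q_R)q_R - (63q_R).
∂π_R/∂q_R = 87 - 2q_R = 0, so q_R = 87/2.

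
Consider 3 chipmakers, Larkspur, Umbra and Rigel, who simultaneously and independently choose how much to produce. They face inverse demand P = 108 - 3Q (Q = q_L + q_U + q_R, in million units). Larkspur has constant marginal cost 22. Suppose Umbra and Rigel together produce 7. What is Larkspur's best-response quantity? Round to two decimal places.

With rivals' combined output fixed at 7, Larkspur's profit is π_L = (108 - 3·7 - 3q_L)q_L - (22q_L) = (87 - 3q_L)q_L - (22q_L).
∂π_L/∂q_L = 65 - 6q_L = 0, so q_L = 65/6.

10.83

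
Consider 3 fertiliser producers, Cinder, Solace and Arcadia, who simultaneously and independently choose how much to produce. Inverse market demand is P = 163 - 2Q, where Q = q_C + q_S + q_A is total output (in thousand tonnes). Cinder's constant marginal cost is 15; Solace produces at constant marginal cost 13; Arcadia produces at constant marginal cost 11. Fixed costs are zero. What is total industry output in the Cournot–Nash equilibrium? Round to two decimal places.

56.25

Cinder's profit: π_C = (163 - 2Q)q_C - (15q_C). Setting ∂π_C/∂q_C = 0: 148 - 4q_C - 2(q_S + q_A) = 0.
Solace's first-order condition: 150 - 4q_S - 2(q_C + q_A) = 0.
Arcadia's profit: π_A = (163 - 2Q)q_A - (11q_A). Setting ∂π_A/∂q_A = 0: 152 - 4q_A - 2(q_C + q_S) = 0.
Adding the 3 first-order conditions: 450 − 8Q = 0, so Q = 225/4.
Back-substituting: q_C = (148 − 225/2)/2 = 71/4, q_S = (150 − 225/2)/2 = 75/4, q_A = (152 − 225/2)/2 = 79/4.
Total output Q = 71/4 + 75/4 + 79/4 = 225/4.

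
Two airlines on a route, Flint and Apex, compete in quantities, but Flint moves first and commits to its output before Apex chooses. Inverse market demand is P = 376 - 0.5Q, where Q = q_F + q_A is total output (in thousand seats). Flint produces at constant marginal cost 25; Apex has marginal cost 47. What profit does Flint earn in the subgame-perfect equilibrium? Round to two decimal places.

The follower Apex best-responds to any q_F: π_A = (376 - 0.5Q)q_A - 47q_A.
Setting the follower's marginal profit to zero, 329 - (1/2)q_F - q_A = 0, i.e. q_A = (329 - (1/2)q_F).
Flint substitutes q_A(q_F) into its own profit: π_F = q_F(376 - (1/2)q_F - (329 - (1/2)q_F)/2) - 25q_F = (423/2 - (1/4)q_F)q_F - 25q_F.
Leader FOC: 373/2 - (1/2)q_F = 0, so q_F = 373.
Then q_A = (329 - (1/2)·373) = 285/2.
Price P = 376 - (1/2)·(1031/2) = 473/4.
Flint's profit: (473/4 - 25)·373 = 34782.2500.

34782.25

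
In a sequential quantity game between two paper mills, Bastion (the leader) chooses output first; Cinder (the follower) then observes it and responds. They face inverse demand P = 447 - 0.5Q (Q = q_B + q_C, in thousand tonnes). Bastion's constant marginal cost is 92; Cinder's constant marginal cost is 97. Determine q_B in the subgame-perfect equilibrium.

360

Solve by backward induction. Given q_B, the follower Cinder maximises π_C = (447 - (1/2)q_B - (1/2)q_C)q_C - 97q_C.
Setting the follower's marginal profit to zero, 350 - (1/2)q_B - q_C = 0, i.e. q_C = (350 - (1/2)q_B).
Bastion substitutes q_C(q_B) into its own profit: π_B = q_B(447 - (1/2)q_B - (350 - (1/2)q_B)/2) - 92q_B = (272 - (1/4)q_B)q_B - 92q_B.
The leader's first-order condition 180 - (1/2)q_B = 0 yields q_B = 360.
Then q_C = (350 - (1/2)·360) = 170.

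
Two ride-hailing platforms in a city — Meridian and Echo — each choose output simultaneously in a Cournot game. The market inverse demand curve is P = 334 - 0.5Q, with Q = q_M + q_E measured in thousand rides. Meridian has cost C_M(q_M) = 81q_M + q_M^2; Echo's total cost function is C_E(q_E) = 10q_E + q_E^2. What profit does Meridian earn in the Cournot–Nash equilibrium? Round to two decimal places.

6982.71

Meridian's profit: π_M = (334 - 0.5Q)q_M - (81q_M + q_M²). Setting ∂π_M/∂q_M = 0: 253 - 3q_M - (1/2)(q_E) = 0.
Echo's profit: π_E = (334 - 0.5Q)q_E - (10q_E + q_E²). Setting ∂π_E/∂q_E = 0: 324 - 3q_E - (1/2)(q_M) = 0.
Rearranging gives the reaction functions q_M = (253 - (1/2)q_E)/3 and q_E = (324 - (1/2)q_M)/3.
Solving the pair: q_M = 68.2286, q_E = 96.6286.
Price P = 334 - (1/2)·(1154/7) = 1761/7.
Meridian's profit: (1761/7)·68.2286 - 81·68.2286 - 68.2286² = 6982.7069.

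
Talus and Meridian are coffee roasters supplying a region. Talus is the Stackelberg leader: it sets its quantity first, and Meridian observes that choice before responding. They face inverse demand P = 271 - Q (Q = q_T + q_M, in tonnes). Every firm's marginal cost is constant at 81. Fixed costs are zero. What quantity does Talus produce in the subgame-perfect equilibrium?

The follower Meridian best-responds to any q_T: π_M = (271 - Q)q_M - 81q_M.
Setting the follower's marginal profit to zero, 190 - q_T - 2q_M = 0, i.e. q_M = (190 - q_T)/2.
Talus substitutes q_M(q_T) into its own profit: π_T = q_T(271 - q_T - (190 - q_T)/2) - 81q_T = (176 - (1/2)q_T)q_T - 81q_T.
Maximising: ∂π_T/∂q_T = 95 - q_T = 0, giving q_T = 95.
Then q_M = (190 - 95)/2 = 95/2.

95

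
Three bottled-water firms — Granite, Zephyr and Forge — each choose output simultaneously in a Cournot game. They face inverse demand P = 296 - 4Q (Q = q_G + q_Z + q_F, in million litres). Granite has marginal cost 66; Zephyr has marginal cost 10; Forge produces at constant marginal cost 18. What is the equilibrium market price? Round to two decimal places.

97.50

Granite's profit: π_G = (296 - 4Q)q_G - (66q_G). Setting ∂π_G/∂q_G = 0: 230 - 8q_G - 4(q_Z + q_F) = 0.
Zephyr's profit: π_Z = (296 - 4Q)q_Z - (10q_Z). Setting ∂π_Z/∂q_Z = 0: 286 - 8q_Z - 4(q_G + q_F) = 0.
Forge's profit: π_F = (296 - 4Q)q_F - (18q_F). Setting ∂π_F/∂q_F = 0: 278 - 8q_F - 4(q_G + q_Z) = 0.
Adding the 3 conditions: 794 − 8Q − 8Q = 0, i.e. Q = 397/8.
Back-substituting: q_G = (230 − 397/2)/4 = 63/8, q_Z = (286 − 397/2)/4 = 175/8, q_F = (278 − 397/2)/4 = 159/8.
Total output Q = 397/8, so price P = 296 - 4·(397/8) = 195/2.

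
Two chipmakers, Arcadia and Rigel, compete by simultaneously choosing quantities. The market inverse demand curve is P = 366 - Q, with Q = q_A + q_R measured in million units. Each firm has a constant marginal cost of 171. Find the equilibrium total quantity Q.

130

A representative firm's profit is π_i = q_i(366 - Q) - 171q_i.
First-order condition (treating rivals' output as given): 195 - 2q_i - q_j = 0.
With identical firms every q_j equals q_i, so q_j = q_i and 195 = 3q_i, giving q_i = 65.
Total output Q = 65 + 65 = 130.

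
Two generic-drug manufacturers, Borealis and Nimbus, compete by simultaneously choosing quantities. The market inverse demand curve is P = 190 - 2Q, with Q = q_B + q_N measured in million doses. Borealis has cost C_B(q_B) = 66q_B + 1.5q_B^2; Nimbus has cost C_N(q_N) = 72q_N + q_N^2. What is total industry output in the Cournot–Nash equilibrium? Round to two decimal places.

28.58

Borealis's profit: π_B = (190 - 2Q)q_B - (66q_B + (3/2)q_B²). Setting ∂π_B/∂q_B = 0: 124 - 7q_B - 2(q_N) = 0.
Nimbus's profit: π_N = (190 - 2Q)q_N - (72q_N + q_N²). Setting ∂π_N/∂q_N = 0: 118 - 6q_N - 2(q_B) = 0.
Rearranging gives the reaction functions q_B = (124 - 2q_N)/7 and q_N = (118 - 2q_B)/6.
Substituting one into the other gives q_B = 254/19 and q_N = 289/19.
Total output Q = 254/19 + 289/19 = 543/19.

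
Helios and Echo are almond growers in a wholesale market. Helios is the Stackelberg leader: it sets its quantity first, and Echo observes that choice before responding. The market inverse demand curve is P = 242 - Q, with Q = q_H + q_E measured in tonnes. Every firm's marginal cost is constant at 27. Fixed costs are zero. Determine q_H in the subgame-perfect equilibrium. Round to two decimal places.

The follower Echo best-responds to any q_H: π_E = (242 - Q)q_E - 27q_E.
Follower FOC: 215 - q_H - 2q_E = 0, so q_E(q_H) = (215 - q_H)/2.
Helios substitutes q_E(q_H) into its own profit: π_H = q_H(242 - q_H - (215 - q_H)/2) - 27q_H = (269/2 - (1/2)q_H)q_H - 27q_H.
The leader's first-order condition 215/2 - q_H = 0 yields q_H = 215/2.
Then q_E = (215 - 215/2)/2 = 215/4.

107.50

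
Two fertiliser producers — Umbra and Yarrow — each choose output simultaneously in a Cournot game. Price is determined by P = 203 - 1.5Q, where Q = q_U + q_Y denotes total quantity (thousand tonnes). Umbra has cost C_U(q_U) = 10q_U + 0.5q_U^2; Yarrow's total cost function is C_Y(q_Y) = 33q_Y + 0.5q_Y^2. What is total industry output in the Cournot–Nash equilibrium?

Umbra's profit: π_U = (203 - 1.5Q)q_U - (10q_U + (1/2)q_U²). Setting ∂π_U/∂q_U = 0: 193 - 4q_U - (3/2)(q_Y) = 0.
Yarrow's profit: π_Y = (203 - 1.5Q)q_Y - (33q_Y + (1/2)q_Y²). Setting ∂π_Y/∂q_Y = 0: 170 - 4q_Y - (3/2)(q_U) = 0.
Best responses: q_U = (193 - (3/2)q_Y)/4, q_Y = (170 - (3/2)q_U)/4.
Substituting one into the other gives q_U = 188/5 and q_Y = 142/5.
Total output Q = 188/5 + 142/5 = 66.

66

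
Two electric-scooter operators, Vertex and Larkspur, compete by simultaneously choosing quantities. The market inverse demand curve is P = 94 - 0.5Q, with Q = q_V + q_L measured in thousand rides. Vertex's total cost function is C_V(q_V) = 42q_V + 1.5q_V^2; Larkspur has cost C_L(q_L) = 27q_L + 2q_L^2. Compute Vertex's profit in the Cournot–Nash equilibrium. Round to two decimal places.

263.05

Vertex's profit: π_V = (94 - 0.5Q)q_V - (42q_V + (3/2)q_V²). Setting ∂π_V/∂q_V = 0: 52 - 4q_V - (1/2)(q_L) = 0.
Larkspur's profit: π_L = (94 - 0.5Q)q_L - (27q_L + 2q_L²). Setting ∂π_L/∂q_L = 0: 67 - 5q_L - (1/2)(q_V) = 0.
So q_V = (52 - (1/2)q_L)/4 and q_L = (67 - (1/2)q_V)/5.
Substituting one into the other gives q_V = 906/79 and q_L = 968/79.
Price P = 94 - (1/2)·(1874/79) = 82.1392.
Vertex's profit: 82.1392·(906/79) - 42·(906/79) - (3/2)(906/79)² = 263.0463.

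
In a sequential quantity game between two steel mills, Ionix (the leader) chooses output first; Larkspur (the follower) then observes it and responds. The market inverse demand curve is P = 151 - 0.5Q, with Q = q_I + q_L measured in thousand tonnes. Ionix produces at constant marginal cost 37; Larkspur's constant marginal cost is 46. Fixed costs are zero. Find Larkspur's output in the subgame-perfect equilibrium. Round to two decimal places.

Solve by backward induction. Given q_I, the follower Larkspur maximises π_L = (151 - (1/2)q_I - (1/2)q_L)q_L - 46q_L.
Follower FOC: 105 - (1/2)q_I - q_L = 0, so q_L(q_I) = (105 - (1/2)q_I).
Ionix substitutes q_L(q_I) into its own profit: π_I = q_I(151 - (1/2)q_I - (105 - (1/2)q_I)/2) - 37q_I = (197/2 - (1/4)q_I)q_I - 37q_I.
Leader FOC: 123/2 - (1/2)q_I = 0, so q_I = 123.
Then q_L = (105 - (1/2)·123) = 87/2.

43.50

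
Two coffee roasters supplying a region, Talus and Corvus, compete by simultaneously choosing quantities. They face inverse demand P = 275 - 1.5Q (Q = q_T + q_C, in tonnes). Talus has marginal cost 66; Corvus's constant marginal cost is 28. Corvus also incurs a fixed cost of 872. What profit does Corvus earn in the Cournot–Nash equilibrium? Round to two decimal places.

Talus's profit: π_T = (275 - 1.5Q)q_T - (66q_T). Setting ∂π_T/∂q_T = 0: 209 - 3q_T - (3/2)(q_C) = 0.
Corvus's profit: π_C = (275 - 1.5Q)q_C - (28q_C). Setting ∂π_C/∂q_C = 0: 247 - 3q_C - (3/2)(q_T) = 0.
Rearranging gives the reaction functions q_T = (209 - (3/2)q_C)/3 and q_C = (247 - (3/2)q_T)/3.
Solving the pair: q_T = 38, q_C = 190/3.
Price P = 275 - (3/2)·(304/3) = 123.
Corvus's profit: (123 - 28)·(190/3) - 872 = 5144.6667.

5144.67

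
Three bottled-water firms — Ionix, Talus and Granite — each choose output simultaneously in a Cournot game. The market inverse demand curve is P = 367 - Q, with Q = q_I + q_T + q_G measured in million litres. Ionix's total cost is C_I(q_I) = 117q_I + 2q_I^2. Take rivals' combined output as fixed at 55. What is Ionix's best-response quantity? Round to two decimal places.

With rivals' combined output fixed at 55, Ionix's profit is π_I = (367 - 55 - q_I)q_I - (117q_I + 2q_I²) = (312 - q_I)q_I - (117q_I + 2q_I²).
∂π_I/∂q_I = 195 - 6q_I = 0, so q_I = 65/2.

32.50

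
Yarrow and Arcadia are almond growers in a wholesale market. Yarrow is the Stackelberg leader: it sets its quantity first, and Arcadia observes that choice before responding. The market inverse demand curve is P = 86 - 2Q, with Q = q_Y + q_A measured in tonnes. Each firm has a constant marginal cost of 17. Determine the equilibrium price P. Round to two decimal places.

The follower Arcadia best-responds to any q_Y: π_A = (86 - 2Q)q_A - 17q_A.
∂π_A/∂q_A = 69 - 2q_Y - 4q_A = 0 gives the reaction function q_A = (69 - 2q_Y)/4.
The leader anticipates this reaction. Substituting into P = 86 - 2Q gives P = 103/2 - q_Y, so π_Y = (103/2 - q_Y)q_Y - 17q_Y.
Leader FOC: 69/2 - 2q_Y = 0, so q_Y = 69/4.
Then q_A = (69 - 2·(69/4))/4 = 69/8.
Total output Q = 207/8, so price P = 86 - 2·(207/8) = 137/4.

34.25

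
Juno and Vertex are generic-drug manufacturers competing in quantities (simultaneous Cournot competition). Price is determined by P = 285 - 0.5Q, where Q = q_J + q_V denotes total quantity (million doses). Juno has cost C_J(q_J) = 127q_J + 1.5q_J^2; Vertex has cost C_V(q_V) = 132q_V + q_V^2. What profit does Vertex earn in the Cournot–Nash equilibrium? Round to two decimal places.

3086.53

Juno's profit: π_J = (285 - 0.5Q)q_J - (127q_J + (3/2)q_J²). Setting ∂π_J/∂q_J = 0: 158 - 4q_J - (1/2)(q_V) = 0.
Vertex's first-order condition: 153 - 3q_V - (1/2)(q_J) = 0.
So q_J = (158 - (1/2)q_V)/4 and q_V = (153 - (1/2)q_J)/3.
Solving the pair: q_J = 1590/47, q_V = 45.3617.
Price P = 285 - (1/2)·79.1915 = 245.4043.
Vertex's profit: 245.4043·45.3617 - 132·45.3617 - 45.3617² = 3086.5260.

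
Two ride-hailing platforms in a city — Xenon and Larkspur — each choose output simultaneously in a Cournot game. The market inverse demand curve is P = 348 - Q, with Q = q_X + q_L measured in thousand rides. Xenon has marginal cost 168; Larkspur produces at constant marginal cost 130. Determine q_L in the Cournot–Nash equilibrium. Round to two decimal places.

85.33

Xenon's profit: π_X = (348 - Q)q_X - (168q_X). Setting ∂π_X/∂q_X = 0: 180 - 2q_X - (q_L) = 0.
Larkspur's profit: π_L = (348 - Q)q_L - (130q_L). Setting ∂π_L/∂q_L = 0: 218 - 2q_L - (q_X) = 0.
So q_X = (180 - q_L)/2 and q_L = (218 - q_X)/2.
Substituting one into the other gives q_X = 142/3 and q_L = 256/3.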